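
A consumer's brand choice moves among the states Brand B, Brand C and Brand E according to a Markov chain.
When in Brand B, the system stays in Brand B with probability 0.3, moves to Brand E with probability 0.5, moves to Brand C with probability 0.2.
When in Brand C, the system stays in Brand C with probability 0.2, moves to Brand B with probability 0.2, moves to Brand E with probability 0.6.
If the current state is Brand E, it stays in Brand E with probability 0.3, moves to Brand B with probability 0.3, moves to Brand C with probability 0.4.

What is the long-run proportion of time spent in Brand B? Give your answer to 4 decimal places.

Let the stationary distribution be π with π = πP and π_1 + π_2 + π_3 = 1.
π_1 = 0.3·π_1 + 0.2·π_2 + 0.3·π_3
π_2 = 0.2·π_1 + 0.2·π_2 + 0.4·π_3
Solving with the normalization constraint gives π = (0.2712, 0.2881, 0.4407).
So the stationary probability of Brand B is 0.2712.

0.2712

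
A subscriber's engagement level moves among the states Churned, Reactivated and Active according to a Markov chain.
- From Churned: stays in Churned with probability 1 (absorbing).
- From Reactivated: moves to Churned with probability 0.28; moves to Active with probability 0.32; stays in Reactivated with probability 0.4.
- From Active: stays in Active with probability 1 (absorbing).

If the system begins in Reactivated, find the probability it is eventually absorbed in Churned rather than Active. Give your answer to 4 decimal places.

0.4667

Let h(s) be the probability of absorption at Churned starting from transient state s. Then h(Churned) = 1 and h(Active) = 0. By first-step analysis:
h(Reactivated) = 0.28·1 + 0.4·h(Reactivated) + 0.32·0
Solving: h(Reactivated) = 0.4667.
Starting from Reactivated, the probability is 0.4667.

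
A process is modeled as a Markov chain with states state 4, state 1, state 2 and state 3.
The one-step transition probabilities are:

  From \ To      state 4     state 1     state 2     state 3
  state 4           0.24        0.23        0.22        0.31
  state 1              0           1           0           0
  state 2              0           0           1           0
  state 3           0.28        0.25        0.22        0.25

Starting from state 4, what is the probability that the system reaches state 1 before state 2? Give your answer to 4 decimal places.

0.5174

Let h(s) be the probability of absorption at state 1 starting from transient state s. Then h(state 1) = 1 and h(state 2) = 0. By first-step analysis:
h(state 4) = 0.24·h(state 4) + 0.23·1 + 0.22·0 + 0.31·h(state 3)
h(state 3) = 0.28·h(state 4) + 0.25·1 + 0.22·0 + 0.25·h(state 3)
Solving: h(state 4) = 0.5174, h(state 3) = 0.5265.
Starting from state 4, the probability is 0.5174.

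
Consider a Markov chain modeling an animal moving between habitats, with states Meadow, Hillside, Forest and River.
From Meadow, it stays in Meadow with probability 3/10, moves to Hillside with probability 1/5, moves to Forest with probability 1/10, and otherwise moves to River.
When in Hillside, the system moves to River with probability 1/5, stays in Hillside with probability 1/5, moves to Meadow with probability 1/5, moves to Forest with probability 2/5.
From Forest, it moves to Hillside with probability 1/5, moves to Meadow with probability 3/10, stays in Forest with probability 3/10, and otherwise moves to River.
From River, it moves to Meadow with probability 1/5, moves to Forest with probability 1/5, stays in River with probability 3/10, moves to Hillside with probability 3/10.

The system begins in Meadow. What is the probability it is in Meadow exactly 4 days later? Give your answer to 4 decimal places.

Propagate the distribution vector 4 days from Meadow.
After 0 days: (1.0000, 0.0000, 0.0000, 0.0000)
After 1 day: (0.3000, 0.2000, 0.1000, 0.4000)
After 2 days: (0.2400, 0.2400, 0.2200, 0.3000)
After 3 days: (0.2460, 0.2300, 0.2460, 0.2780)
After 4 days: (0.2492, 0.2278, 0.2460, 0.2770)
P(in Meadow after 4 days) = 0.2492

0.2492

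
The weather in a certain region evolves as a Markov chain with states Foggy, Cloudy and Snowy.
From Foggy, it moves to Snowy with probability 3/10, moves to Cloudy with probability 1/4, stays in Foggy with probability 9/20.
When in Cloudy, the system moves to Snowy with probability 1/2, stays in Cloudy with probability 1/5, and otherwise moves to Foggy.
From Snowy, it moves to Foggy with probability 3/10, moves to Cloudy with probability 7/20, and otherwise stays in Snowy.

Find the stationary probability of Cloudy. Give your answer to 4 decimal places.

Let the stationary distribution be π with π = πP and π_1 + π_2 + π_3 = 1.
π_1 = 0.45·π_1 + 0.3·π_2 + 0.3·π_3
π_2 = 0.25·π_1 + 0.2·π_2 + 0.35·π_3
Solving with the normalization constraint gives π = (0.3529, 0.2737, 0.3734).
So the stationary probability of Cloudy is 0.2737.

0.2737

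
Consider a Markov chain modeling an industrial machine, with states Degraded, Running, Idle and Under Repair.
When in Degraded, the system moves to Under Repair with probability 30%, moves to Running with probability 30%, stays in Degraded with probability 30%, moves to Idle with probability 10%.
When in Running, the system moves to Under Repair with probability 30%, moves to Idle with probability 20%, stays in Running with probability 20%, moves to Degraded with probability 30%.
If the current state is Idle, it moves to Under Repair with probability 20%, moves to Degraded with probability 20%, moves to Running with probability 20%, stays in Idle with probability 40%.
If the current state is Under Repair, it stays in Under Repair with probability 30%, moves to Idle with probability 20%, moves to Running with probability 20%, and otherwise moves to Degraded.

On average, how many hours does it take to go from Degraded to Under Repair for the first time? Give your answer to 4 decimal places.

Let t(s) be the expected number of hours to first reach Under Repair from state s, with t(Under Repair) = 0. Conditioning on the first hour:
t(Degraded) = 1 + 0.3·t(Degraded) + 0.3·t(Running) + 0.1·t(Idle)
t(Running) = 1 + 0.3·t(Degraded) + 0.2·t(Running) + 0.2·t(Idle)
t(Idle) = 1 + 0.2·t(Degraded) + 0.2·t(Running) + 0.4·t(Idle)
Solving: t(Degraded) = 3.5455, t(Running) = 3.5909, t(Idle) = 4.0455.
Expected hours from Degraded to Under Repair: 3.5455.

3.5455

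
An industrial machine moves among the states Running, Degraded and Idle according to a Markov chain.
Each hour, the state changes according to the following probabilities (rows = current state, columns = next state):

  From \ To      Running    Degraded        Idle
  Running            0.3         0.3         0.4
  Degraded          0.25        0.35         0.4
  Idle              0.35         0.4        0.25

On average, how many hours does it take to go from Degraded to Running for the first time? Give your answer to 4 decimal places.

Let t(s) be the expected number of hours to first reach Running from state s, with t(Running) = 0. Conditioning on the first hour:
t(Degraded) = 1 + 0.35·t(Degraded) + 0.4·t(Idle)
t(Idle) = 1 + 0.4·t(Degraded) + 0.25·t(Idle)
Solving: t(Degraded) = 3.5115, t(Idle) = 3.2061.
Expected hours from Degraded to Running: 3.5115.

3.5115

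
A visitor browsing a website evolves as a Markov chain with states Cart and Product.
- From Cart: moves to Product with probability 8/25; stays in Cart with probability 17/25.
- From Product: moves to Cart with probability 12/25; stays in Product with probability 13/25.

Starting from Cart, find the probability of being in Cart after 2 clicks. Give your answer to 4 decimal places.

Sum over the intermediate state after 1 click:
P = P(Cart→Cart)·P(Cart→Cart) + P(Cart→Product)·P(Product→Cart)
  = 0.68×0.68 + 0.32×0.48
  = 0.4624 + 0.1536 = 0.6160

0.6160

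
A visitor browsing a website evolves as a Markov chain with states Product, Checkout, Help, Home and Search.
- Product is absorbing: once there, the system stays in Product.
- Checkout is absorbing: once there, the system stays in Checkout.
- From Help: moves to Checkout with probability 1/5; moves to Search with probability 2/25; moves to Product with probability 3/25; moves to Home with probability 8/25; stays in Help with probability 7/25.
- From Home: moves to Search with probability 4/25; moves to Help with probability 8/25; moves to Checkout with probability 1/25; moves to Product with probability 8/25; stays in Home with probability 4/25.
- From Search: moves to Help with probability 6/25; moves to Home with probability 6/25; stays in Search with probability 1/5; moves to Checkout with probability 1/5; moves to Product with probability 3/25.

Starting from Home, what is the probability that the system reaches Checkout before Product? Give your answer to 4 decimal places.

0.3218

Let h(s) be the probability of absorption at Checkout starting from transient state s. Then h(Checkout) = 1 and h(Product) = 0. By first-step analysis:
h(Help) = 0.12·0 + 0.2·1 + 0.28·h(Help) + 0.32·h(Home) + 0.08·h(Search)
h(Home) = 0.32·0 + 0.04·1 + 0.32·h(Help) + 0.16·h(Home) + 0.16·h(Search)
h(Search) = 0.12·0 + 0.2·1 + 0.24·h(Help) + 0.24·h(Home) + 0.2·h(Search)
Solving: h(Help) = 0.4751, h(Home) = 0.3218, h(Search) = 0.4891.
Starting from Home, the probability is 0.3218.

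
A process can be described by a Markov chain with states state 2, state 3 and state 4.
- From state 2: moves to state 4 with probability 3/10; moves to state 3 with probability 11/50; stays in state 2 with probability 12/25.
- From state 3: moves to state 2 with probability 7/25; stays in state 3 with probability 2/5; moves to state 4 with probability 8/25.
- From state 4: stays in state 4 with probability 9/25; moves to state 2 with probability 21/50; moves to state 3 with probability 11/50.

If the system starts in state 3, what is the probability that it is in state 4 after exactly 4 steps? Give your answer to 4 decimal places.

Propagate the distribution vector 4 steps from state 3.
After 0 steps: (0.0000, 1.0000, 0.0000)
After 1 step: (0.2800, 0.4000, 0.3200)
After 2 steps: (0.3808, 0.2920, 0.3272)
After 3 steps: (0.4020, 0.2726, 0.3255)
After 4 steps: (0.4060, 0.2691, 0.3250)
P(in state 4 after 4 steps) = 0.3250

0.3250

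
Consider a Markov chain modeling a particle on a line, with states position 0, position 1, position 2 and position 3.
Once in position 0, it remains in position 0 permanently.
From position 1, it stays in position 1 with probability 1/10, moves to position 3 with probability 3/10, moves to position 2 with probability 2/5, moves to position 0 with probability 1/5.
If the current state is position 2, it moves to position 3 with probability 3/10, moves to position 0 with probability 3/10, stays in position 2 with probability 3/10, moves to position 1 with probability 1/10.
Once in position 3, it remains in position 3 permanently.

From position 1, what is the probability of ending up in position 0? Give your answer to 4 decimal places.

Let h(s) be the probability of absorption at position 0 starting from transient state s. Then h(position 0) = 1 and h(position 3) = 0. By first-step analysis:
h(position 1) = 0.2·1 + 0.1·h(position 1) + 0.4·h(position 2) + 0.3·0
h(position 2) = 0.3·1 + 0.1·h(position 1) + 0.3·h(position 2) + 0.3·0
Solving: h(position 1) = 0.4407, h(position 2) = 0.4915.
Starting from position 1, the probability is 0.4407.

0.4407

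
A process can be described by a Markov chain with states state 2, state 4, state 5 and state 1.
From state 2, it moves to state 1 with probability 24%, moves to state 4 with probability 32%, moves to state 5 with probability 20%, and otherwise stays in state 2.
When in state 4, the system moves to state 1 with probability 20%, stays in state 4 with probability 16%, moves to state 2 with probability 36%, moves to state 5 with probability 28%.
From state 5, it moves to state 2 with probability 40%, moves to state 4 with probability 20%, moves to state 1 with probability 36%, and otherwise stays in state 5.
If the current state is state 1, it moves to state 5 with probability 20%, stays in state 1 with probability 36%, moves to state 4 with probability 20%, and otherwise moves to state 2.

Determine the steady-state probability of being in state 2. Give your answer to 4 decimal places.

Let the stationary distribution be π with π = πP and π_1 + π_2 + π_3 + π_4 = 1.
π_1 = 0.24·π_1 + 0.36·π_2 + 0.4·π_3 + 0.24·π_4
π_2 = 0.32·π_1 + 0.16·π_2 + 0.2·π_3 + 0.2·π_4
π_3 = 0.2·π_1 + 0.28·π_2 + 0.04·π_3 + 0.2·π_4
Solving with the normalization constraint gives π = (0.2973, 0.2266, 0.1880, 0.2881).
So the stationary probability of state 2 is 0.2973.

0.2973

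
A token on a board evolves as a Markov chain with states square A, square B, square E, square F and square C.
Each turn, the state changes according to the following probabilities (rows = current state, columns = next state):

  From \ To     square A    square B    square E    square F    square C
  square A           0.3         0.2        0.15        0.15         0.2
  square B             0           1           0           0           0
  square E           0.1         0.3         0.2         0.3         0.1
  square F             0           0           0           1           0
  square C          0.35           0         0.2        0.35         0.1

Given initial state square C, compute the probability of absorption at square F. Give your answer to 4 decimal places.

0.7137

Let h(s) be the probability of absorption at square F starting from transient state s. Then h(square F) = 1 and h(square B) = 0. By first-step analysis:
h(square A) = 0.3·h(square A) + 0.2·0 + 0.15·h(square E) + 0.15·1 + 0.2·h(square C)
h(square E) = 0.1·h(square A) + 0.3·0 + 0.2·h(square E) + 0.3·1 + 0.1·h(square C)
h(square C) = 0.35·h(square A) + 0.2·h(square E) + 0.35·1 + 0.1·h(square C)
Solving: h(square A) = 0.5319, h(square E) = 0.5307, h(square C) = 0.7137.
Starting from square C, the probability is 0.7137.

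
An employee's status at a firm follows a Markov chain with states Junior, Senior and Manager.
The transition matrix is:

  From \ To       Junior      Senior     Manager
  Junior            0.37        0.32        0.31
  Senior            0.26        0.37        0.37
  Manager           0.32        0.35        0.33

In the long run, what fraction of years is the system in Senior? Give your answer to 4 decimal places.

Let the stationary distribution be π with π = πP and π_1 + π_2 + π_3 = 1.
π_1 = 0.37·π_1 + 0.26·π_2 + 0.32·π_3
π_2 = 0.32·π_1 + 0.37·π_2 + 0.35·π_3
Solving with the normalization constraint gives π = (0.3149, 0.3475, 0.3376).
So the stationary probability of Senior is 0.3475.

0.3475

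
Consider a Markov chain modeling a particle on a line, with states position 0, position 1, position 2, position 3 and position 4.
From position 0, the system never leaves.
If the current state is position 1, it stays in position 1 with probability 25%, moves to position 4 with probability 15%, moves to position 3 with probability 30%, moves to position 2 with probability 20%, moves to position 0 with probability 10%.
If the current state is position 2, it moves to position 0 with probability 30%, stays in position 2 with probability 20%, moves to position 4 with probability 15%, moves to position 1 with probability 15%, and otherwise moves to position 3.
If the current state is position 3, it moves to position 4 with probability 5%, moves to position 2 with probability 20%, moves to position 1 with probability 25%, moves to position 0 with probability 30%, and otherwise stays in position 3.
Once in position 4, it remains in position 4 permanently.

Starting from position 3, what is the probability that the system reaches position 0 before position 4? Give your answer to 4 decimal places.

Let h(s) be the probability of absorption at position 0 starting from transient state s. Then h(position 0) = 1 and h(position 4) = 0. By first-step analysis:
h(position 1) = 0.1·1 + 0.25·h(position 1) + 0.2·h(position 2) + 0.3·h(position 3) + 0.15·0
h(position 2) = 0.3·1 + 0.15·h(position 1) + 0.2·h(position 2) + 0.2·h(position 3) + 0.15·0
h(position 3) = 0.3·1 + 0.25·h(position 1) + 0.2·h(position 2) + 0.2·h(position 3) + 0.05·0
Solving: h(position 1) = 0.6052, h(position 2) = 0.6715, h(position 3) = 0.7320.
Starting from position 3, the probability is 0.7320.

0.7320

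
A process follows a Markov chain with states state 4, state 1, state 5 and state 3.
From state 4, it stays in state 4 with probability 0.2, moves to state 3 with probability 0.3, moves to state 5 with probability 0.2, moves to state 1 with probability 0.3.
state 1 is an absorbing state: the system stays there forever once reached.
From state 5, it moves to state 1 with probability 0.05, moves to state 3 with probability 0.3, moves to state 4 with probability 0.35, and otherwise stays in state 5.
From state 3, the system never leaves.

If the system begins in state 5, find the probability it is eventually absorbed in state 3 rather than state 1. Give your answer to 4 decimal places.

0.7041

Let h(s) be the probability of absorption at state 3 starting from transient state s. Then h(state 3) = 1 and h(state 1) = 0. By first-step analysis:
h(state 4) = 0.2·h(state 4) + 0.3·0 + 0.2·h(state 5) + 0.3·1
h(state 5) = 0.35·h(state 4) + 0.05·0 + 0.3·h(state 5) + 0.3·1
Solving: h(state 4) = 0.5510, h(state 5) = 0.7041.
Starting from state 5, the probability is 0.7041.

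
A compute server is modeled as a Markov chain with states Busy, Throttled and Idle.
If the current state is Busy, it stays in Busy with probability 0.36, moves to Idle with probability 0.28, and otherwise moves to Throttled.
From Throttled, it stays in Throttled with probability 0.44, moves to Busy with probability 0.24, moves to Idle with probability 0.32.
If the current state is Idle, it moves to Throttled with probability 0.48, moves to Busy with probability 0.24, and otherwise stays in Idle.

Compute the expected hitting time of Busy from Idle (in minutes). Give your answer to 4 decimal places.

4.1667

Let t(s) be the expected number of minutes to first reach Busy from state s, with t(Busy) = 0. Conditioning on the first minute:
t(Throttled) = 1 + 0.44·t(Throttled) + 0.32·t(Idle)
t(Idle) = 1 + 0.48·t(Throttled) + 0.28·t(Idle)
Solving: t(Throttled) = 4.1667, t(Idle) = 4.1667.
Expected minutes from Idle to Busy: 4.1667.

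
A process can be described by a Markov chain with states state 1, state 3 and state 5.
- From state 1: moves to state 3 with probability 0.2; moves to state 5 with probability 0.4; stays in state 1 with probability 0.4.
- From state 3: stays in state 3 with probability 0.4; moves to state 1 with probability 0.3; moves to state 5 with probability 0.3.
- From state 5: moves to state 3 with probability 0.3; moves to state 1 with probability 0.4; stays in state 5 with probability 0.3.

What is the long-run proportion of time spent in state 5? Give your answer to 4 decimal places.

0.3371

Let the stationary distribution be π with π = πP and π_1 + π_2 + π_3 = 1.
π_1 = 0.4·π_1 + 0.3·π_2 + 0.4·π_3
π_2 = 0.2·π_1 + 0.4·π_2 + 0.3·π_3
Solving with the normalization constraint gives π = (0.3708, 0.2921, 0.3371).
So the stationary probability of state 5 is 0.3371.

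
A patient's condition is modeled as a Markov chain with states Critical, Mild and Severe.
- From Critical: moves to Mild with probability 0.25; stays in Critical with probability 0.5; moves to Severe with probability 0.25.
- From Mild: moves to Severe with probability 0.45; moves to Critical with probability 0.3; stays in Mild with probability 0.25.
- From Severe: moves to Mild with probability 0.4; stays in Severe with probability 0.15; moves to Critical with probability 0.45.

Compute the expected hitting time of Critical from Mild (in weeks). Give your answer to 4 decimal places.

Let t(s) be the expected number of weeks to first reach Critical from state s, with t(Critical) = 0. Conditioning on the first week:
t(Mild) = 1 + 0.25·t(Mild) + 0.45·t(Severe)
t(Severe) = 1 + 0.4·t(Mild) + 0.15·t(Severe)
Solving: t(Mild) = 2.8415, t(Severe) = 2.5137.
Expected weeks from Mild to Critical: 2.8415.

2.8415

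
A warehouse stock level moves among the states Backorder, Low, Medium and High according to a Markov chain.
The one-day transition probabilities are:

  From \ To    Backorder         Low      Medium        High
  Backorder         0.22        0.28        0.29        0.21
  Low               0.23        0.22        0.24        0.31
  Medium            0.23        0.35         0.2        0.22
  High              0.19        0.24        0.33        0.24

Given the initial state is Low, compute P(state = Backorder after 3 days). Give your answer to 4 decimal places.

0.2181

Propagate the distribution vector 3 days from Low.
After 0 days: (0.0000, 1.0000, 0.0000, 0.0000)
After 1 day: (0.2300, 0.2200, 0.2400, 0.3100)
After 2 days: (0.2153, 0.2712, 0.2698, 0.2437)
After 3 days: (0.2181, 0.2729, 0.2619, 0.2471)
P(in Backorder after 3 days) = 0.2181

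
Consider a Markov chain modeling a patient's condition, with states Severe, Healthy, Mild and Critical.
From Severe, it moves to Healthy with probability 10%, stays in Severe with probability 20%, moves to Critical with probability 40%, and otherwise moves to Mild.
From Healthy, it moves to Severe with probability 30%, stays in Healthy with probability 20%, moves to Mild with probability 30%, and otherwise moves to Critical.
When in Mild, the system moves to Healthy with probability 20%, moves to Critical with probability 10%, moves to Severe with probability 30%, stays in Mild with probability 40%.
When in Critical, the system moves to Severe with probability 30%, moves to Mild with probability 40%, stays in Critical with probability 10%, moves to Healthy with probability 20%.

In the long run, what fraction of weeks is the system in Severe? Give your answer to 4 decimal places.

Let the stationary distribution be π with π = πP and π_1 + π_2 + π_3 + π_4 = 1.
π_1 = 0.2·π_1 + 0.3·π_2 + 0.3·π_3 + 0.3·π_4
π_2 = 0.1·π_1 + 0.2·π_2 + 0.2·π_3 + 0.2·π_4
π_3 = 0.3·π_1 + 0.3·π_2 + 0.4·π_3 + 0.4·π_4
Solving with the normalization constraint gives π = (0.2727, 0.1727, 0.3555, 0.1991).
So the stationary probability of Severe is 0.2727.

0.2727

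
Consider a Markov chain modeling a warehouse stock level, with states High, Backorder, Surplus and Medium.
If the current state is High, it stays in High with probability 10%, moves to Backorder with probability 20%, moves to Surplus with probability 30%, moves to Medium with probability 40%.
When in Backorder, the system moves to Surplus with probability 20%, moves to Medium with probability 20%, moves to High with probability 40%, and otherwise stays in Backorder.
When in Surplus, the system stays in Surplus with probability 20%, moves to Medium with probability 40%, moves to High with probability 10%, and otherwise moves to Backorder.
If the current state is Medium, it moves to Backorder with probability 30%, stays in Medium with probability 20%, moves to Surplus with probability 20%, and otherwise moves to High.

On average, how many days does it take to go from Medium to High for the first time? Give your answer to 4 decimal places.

3.4810

Let t(s) be the expected number of days to first reach High from state s, with t(High) = 0. Conditioning on the first day:
t(Backorder) = 1 + 0.2·t(Backorder) + 0.2·t(Surplus) + 0.2·t(Medium)
t(Surplus) = 1 + 0.3·t(Backorder) + 0.2·t(Surplus) + 0.4·t(Medium)
t(Medium) = 1 + 0.3·t(Backorder) + 0.2·t(Surplus) + 0.2·t(Medium)
Solving: t(Backorder) = 3.1646, t(Surplus) = 4.1772, t(Medium) = 3.4810.
Expected days from Medium to High: 3.4810.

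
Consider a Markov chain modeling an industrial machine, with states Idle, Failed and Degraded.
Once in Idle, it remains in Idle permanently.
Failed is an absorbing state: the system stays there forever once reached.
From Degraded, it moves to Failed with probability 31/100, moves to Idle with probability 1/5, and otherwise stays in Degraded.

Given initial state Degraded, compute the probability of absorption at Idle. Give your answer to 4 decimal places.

Let h(s) be the probability of absorption at Idle starting from transient state s. Then h(Idle) = 1 and h(Failed) = 0. By first-step analysis:
h(Degraded) = 0.2·1 + 0.31·0 + 0.49·h(Degraded)
Solving: h(Degraded) = 0.3922.
Starting from Degraded, the probability is 0.3922.

0.3922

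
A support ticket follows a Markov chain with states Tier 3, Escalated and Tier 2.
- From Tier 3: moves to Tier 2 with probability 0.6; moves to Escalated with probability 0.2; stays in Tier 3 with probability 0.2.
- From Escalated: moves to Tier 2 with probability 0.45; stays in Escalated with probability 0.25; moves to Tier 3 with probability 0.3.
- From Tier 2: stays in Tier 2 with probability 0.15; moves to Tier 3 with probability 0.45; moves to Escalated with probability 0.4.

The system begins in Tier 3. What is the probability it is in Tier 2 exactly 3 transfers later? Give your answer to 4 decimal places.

0.4155

Propagate the distribution vector 3 transfers from Tier 3.
After 0 transfers: (1.0000, 0.0000, 0.0000)
After 1 transfer: (0.2000, 0.2000, 0.6000)
After 2 transfers: (0.3700, 0.3300, 0.3000)
After 3 transfers: (0.3080, 0.2765, 0.4155)
P(in Tier 2 after 3 transfers) = 0.4155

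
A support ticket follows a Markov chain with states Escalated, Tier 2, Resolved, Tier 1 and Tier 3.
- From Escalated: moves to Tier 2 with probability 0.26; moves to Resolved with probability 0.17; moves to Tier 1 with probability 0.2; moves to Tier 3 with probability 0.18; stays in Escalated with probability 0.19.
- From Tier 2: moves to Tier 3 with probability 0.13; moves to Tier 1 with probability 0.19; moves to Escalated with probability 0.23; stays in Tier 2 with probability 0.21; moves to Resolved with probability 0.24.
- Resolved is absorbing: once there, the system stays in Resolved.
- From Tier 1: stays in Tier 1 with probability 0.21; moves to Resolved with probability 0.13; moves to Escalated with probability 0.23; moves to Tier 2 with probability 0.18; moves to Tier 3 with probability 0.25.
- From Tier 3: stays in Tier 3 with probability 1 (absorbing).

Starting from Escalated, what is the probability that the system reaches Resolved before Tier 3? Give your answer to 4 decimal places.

Let h(s) be the probability of absorption at Resolved starting from transient state s. Then h(Resolved) = 1 and h(Tier 3) = 0. By first-step analysis:
h(Escalated) = 0.19·h(Escalated) + 0.26·h(Tier 2) + 0.17·1 + 0.2·h(Tier 1) + 0.18·0
h(Tier 2) = 0.23·h(Escalated) + 0.21·h(Tier 2) + 0.24·1 + 0.19·h(Tier 1) + 0.13·0
h(Tier 1) = 0.23·h(Escalated) + 0.18·h(Tier 2) + 0.13·1 + 0.21·h(Tier 1) + 0.25·0
Solving: h(Escalated) = 0.4943, h(Tier 2) = 0.5522, h(Tier 1) = 0.4343.
Starting from Escalated, the probability is 0.4943.

0.4943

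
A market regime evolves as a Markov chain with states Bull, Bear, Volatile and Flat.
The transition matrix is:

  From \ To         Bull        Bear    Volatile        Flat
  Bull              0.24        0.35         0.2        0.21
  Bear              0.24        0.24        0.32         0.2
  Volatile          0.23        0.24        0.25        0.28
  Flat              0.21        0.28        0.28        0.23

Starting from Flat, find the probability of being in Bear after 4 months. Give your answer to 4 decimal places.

0.2746

Propagate the distribution vector 4 months from Flat.
After 0 months: (0.0000, 0.0000, 0.0000, 1.0000)
After 1 month: (0.2100, 0.2800, 0.2800, 0.2300)
After 2 months: (0.2303, 0.2723, 0.2660, 0.2314)
After 3 months: (0.2304, 0.2746, 0.2645, 0.2305)
After 4 months: (0.2304, 0.2746, 0.2646, 0.2304)
P(in Bear after 4 months) = 0.2746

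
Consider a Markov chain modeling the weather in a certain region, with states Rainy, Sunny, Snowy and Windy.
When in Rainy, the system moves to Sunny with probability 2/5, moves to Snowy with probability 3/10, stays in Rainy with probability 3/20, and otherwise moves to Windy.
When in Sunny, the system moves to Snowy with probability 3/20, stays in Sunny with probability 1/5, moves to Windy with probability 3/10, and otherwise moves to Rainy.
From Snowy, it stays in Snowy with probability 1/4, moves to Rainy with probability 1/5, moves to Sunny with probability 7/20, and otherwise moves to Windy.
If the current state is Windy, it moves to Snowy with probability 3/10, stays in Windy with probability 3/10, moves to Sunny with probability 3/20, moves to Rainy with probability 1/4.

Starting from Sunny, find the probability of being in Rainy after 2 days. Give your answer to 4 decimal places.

Propagate the distribution vector 2 days from Sunny.
After 0 days: (0.0000, 1.0000, 0.0000, 0.0000)
After 1 day: (0.3500, 0.2000, 0.1500, 0.3000)
After 2 days: (0.2275, 0.2775, 0.2625, 0.2325)
P(in Rainy after 2 days) = 0.2275

0.2275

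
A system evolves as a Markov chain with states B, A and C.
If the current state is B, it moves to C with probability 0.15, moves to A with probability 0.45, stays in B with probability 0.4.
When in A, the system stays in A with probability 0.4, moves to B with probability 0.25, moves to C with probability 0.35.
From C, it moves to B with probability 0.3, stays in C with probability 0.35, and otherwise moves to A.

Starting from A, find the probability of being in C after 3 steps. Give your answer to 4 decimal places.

0.2890

Propagate the distribution vector 3 steps from A.
After 0 steps: (0.0000, 1.0000, 0.0000)
After 1 step: (0.2500, 0.4000, 0.3500)
After 2 steps: (0.3050, 0.3950, 0.3000)
After 3 steps: (0.3108, 0.4003, 0.2890)
P(in C after 3 steps) = 0.2890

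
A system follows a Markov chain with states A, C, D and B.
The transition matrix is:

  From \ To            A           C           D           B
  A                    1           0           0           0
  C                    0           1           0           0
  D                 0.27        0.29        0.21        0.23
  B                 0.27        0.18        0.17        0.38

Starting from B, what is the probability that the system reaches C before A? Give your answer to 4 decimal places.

0.4249

Let h(s) be the probability of absorption at C starting from transient state s. Then h(C) = 1 and h(A) = 0. By first-step analysis:
h(D) = 0.27·0 + 0.29·1 + 0.21·h(D) + 0.23·h(B)
h(B) = 0.27·0 + 0.18·1 + 0.17·h(D) + 0.38·h(B)
Solving: h(D) = 0.4908, h(B) = 0.4249.
Starting from B, the probability is 0.4249.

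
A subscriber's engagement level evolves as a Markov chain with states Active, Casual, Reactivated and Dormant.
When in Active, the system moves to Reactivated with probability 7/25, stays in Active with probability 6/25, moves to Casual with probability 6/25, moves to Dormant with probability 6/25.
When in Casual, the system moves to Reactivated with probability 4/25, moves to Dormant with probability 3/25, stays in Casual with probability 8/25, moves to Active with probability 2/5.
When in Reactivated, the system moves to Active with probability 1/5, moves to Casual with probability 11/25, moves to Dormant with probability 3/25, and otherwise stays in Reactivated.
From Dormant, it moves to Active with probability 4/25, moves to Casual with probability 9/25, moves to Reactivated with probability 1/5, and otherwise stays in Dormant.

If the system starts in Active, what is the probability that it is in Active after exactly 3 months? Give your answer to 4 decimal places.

Propagate the distribution vector 3 months from Active.
After 0 months: (1.0000, 0.0000, 0.0000, 0.0000)
After 1 month: (0.2400, 0.2400, 0.2800, 0.2400)
After 2 months: (0.2480, 0.3440, 0.2208, 0.1872)
After 3 months: (0.2712, 0.3341, 0.2149, 0.1797)
P(in Active after 3 months) = 0.2712

0.2712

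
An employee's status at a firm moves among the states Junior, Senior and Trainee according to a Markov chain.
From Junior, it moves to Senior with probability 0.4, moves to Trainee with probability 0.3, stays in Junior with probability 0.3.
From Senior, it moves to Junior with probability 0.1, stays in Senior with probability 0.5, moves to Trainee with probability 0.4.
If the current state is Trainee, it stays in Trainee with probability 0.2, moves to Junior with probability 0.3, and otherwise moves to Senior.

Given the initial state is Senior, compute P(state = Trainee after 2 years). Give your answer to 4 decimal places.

Sum over the intermediate state after 1 year:
P = P(Senior→Junior)·P(Junior→Trainee) + P(Senior→Senior)·P(Senior→Trainee) + P(Senior→Trainee)·P(Trainee→Trainee)
  = 0.1×0.3 + 0.5×0.4 + 0.4×0.2
  = 0.0300 + 0.2000 + 0.0800 = 0.3100

0.3100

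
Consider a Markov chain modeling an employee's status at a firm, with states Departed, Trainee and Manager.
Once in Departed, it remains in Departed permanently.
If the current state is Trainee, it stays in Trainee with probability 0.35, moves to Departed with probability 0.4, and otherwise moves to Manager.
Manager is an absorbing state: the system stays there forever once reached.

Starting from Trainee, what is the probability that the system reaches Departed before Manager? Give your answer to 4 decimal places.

0.6154

Let h(s) be the probability of absorption at Departed starting from transient state s. Then h(Departed) = 1 and h(Manager) = 0. By first-step analysis:
h(Trainee) = 0.4·1 + 0.35·h(Trainee) + 0.25·0
Solving: h(Trainee) = 0.6154.
Starting from Trainee, the probability is 0.6154.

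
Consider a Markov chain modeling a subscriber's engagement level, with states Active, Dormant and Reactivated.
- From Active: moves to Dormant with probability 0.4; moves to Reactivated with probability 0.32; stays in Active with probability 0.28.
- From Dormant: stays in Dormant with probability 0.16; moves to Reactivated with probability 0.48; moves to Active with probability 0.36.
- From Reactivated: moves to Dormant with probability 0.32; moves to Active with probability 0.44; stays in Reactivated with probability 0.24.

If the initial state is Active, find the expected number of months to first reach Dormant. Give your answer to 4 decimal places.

Let t(s) be the expected number of months to first reach Dormant from state s, with t(Dormant) = 0. Conditioning on the first month:
t(Active) = 1 + 0.28·t(Active) + 0.32·t(Reactivated)
t(Reactivated) = 1 + 0.44·t(Active) + 0.24·t(Reactivated)
Solving: t(Active) = 2.6575, t(Reactivated) = 2.8543.
Expected months from Active to Dormant: 2.6575.

2.6575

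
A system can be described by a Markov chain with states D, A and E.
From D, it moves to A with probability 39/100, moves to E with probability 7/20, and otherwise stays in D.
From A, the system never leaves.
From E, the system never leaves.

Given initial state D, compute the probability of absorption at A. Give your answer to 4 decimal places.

Let h(s) be the probability of absorption at A starting from transient state s. Then h(A) = 1 and h(E) = 0. By first-step analysis:
h(D) = 0.26·h(D) + 0.39·1 + 0.35·0
Solving: h(D) = 0.5270.
Starting from D, the probability is 0.5270.

0.5270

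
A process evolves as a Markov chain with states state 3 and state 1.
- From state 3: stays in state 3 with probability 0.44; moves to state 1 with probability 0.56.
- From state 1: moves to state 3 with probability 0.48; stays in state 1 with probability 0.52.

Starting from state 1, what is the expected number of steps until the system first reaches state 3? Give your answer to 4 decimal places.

Let t(s) be the expected number of steps to first reach state 3 from state s, with t(state 3) = 0. Conditioning on the first step:
t(state 1) = 1 + 0.52·t(state 1)
Solving: t(state 1) = 2.0833.
Expected steps from state 1 to state 3: 2.0833.

2.0833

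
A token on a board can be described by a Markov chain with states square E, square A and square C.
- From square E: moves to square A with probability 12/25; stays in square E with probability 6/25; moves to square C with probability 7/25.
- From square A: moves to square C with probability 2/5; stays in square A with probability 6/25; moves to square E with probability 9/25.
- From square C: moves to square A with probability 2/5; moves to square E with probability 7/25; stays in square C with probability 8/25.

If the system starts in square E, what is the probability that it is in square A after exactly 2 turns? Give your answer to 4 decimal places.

0.3424

Sum over the intermediate state after 1 turn:
P = P(square E→square E)·P(square E→square A) + P(square E→square A)·P(square A→square A) + P(square E→square C)·P(square C→square A)
  = 0.24×0.48 + 0.48×0.24 + 0.28×0.4
  = 0.1152 + 0.1152 + 0.1120 = 0.3424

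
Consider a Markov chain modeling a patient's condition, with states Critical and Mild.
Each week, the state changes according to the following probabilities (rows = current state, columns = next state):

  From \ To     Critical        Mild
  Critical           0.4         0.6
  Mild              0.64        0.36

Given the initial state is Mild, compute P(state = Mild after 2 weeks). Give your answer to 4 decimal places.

0.5136

Sum over the intermediate state after 1 week:
P = P(Mild→Critical)·P(Critical→Mild) + P(Mild→Mild)·P(Mild→Mild)
  = 0.64×0.6 + 0.36×0.36
  = 0.3840 + 0.1296 = 0.5136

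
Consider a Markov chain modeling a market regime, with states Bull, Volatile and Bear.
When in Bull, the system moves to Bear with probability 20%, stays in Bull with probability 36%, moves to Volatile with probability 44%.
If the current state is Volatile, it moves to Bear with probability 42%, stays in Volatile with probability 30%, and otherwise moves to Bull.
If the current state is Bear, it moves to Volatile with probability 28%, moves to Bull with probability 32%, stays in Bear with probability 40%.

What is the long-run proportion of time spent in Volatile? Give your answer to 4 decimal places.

0.3378

Let the stationary distribution be π with π = πP and π_1 + π_2 + π_3 = 1.
π_1 = 0.36·π_1 + 0.28·π_2 + 0.32·π_3
π_2 = 0.44·π_1 + 0.3·π_2 + 0.28·π_3
Solving with the normalization constraint gives π = (0.3193, 0.3378, 0.3429).
So the stationary probability of Volatile is 0.3378.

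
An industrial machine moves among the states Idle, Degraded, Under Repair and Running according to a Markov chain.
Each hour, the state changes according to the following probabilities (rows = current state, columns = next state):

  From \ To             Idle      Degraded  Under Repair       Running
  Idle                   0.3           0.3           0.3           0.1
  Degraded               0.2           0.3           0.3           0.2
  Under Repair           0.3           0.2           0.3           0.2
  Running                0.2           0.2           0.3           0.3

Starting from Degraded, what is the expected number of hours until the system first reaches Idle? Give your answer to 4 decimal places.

4.3478

Let t(s) be the expected number of hours to first reach Idle from state s, with t(Idle) = 0. Conditioning on the first hour:
t(Degraded) = 1 + 0.3·t(Degraded) + 0.3·t(Under Repair) + 0.2·t(Running)
t(Under Repair) = 1 + 0.2·t(Degraded) + 0.3·t(Under Repair) + 0.2·t(Running)
t(Running) = 1 + 0.2·t(Degraded) + 0.3·t(Under Repair) + 0.3·t(Running)
Solving: t(Degraded) = 4.3478, t(Under Repair) = 3.9130, t(Running) = 4.3478.
Expected hours from Degraded to Idle: 4.3478.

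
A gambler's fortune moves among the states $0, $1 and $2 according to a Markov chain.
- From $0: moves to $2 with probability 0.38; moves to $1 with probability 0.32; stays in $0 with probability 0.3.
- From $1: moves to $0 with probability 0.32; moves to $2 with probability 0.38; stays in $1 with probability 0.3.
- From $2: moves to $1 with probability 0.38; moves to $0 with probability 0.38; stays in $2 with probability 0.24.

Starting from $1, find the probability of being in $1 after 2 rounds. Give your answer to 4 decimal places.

Sum over the intermediate state after 1 round:
P = P($1→$0)·P($0→$1) + P($1→$1)·P($1→$1) + P($1→$2)·P($2→$1)
  = 0.32×0.32 + 0.3×0.3 + 0.38×0.38
  = 0.1024 + 0.0900 + 0.1444 = 0.3368

0.3368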